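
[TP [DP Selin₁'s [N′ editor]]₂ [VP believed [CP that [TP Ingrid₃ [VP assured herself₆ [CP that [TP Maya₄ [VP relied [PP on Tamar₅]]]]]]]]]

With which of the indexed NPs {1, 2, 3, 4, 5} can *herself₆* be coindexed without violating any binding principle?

{3}

*herself* is an anaphor, so Principle A applies: it must be bound in its binding domain.
Binding domain of *herself₆*: the embedded TP, whose subject is Ingrid₃.
*Selin₁* does not c-command the anaphor → cannot bind it.
*[Selin₁'s editor]₂* c-commands the anaphor but is outside its binding domain → cannot satisfy Principle A.
*Ingrid₃* c-commands the anaphor within its binding domain → licit binder.
*Maya₄* does not c-command the anaphor → cannot bind it.
*Tamar₅* does not c-command the anaphor → cannot bind it.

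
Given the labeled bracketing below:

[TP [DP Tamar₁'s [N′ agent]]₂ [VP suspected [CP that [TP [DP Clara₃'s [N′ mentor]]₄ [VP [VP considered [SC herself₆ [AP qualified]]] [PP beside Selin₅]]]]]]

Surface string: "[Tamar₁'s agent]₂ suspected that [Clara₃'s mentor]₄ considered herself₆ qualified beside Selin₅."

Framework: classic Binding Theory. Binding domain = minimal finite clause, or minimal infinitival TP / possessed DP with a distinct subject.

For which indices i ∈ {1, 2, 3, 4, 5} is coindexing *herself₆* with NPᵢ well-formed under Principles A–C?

{4}

*herself* is an anaphor, so Principle A applies: it must be bound in its binding domain.
Binding domain of *herself₆*: the embedded TP, whose subject is [Clara₃'s mentor]₄.
*Tamar₁* does not c-command the anaphor → cannot bind it.
*[Tamar₁'s agent]₂* c-commands the anaphor but is outside its binding domain → cannot satisfy Principle A.
*Clara₃* does not c-command the anaphor → cannot bind it.
*[Clara₃'s mentor]₄* c-commands the anaphor within its binding domain → licit binder.
*Selin₅* does not c-command the anaphor → cannot bind it.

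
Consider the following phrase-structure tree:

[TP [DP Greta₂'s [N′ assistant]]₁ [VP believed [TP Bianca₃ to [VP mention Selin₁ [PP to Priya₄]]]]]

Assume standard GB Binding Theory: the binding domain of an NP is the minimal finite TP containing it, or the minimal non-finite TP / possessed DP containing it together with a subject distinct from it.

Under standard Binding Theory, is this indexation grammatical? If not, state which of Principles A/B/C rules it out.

The two coindexed NPs are *[Greta₂'s assistant]₁* and *Selin₁*.
*Selin₁* is an R-expression. Principle C requires it to be free everywhere.
*[Greta₂'s assistant]₁* c-commands it and carries the same index.
The R-expression is bound → Principle C violation.

Principle C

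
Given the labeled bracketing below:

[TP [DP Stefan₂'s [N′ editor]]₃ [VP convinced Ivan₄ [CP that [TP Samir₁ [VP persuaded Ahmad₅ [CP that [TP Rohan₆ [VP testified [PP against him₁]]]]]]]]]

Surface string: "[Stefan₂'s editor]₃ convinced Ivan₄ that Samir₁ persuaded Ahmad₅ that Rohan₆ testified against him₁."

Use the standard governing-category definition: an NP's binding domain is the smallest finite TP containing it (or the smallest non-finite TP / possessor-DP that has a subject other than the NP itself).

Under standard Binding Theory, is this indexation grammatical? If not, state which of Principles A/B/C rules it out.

The two coindexed NPs are *Samir₁* and *him₁*.
*him₁* is a pronoun; its binding domain is the embedded TP, whose subject is Rohan₆. Within that domain it is c-commanded only by *Rohan₆*, which carries a different index — the pronoun is free locally, so Principle B holds.
*Samir₁* is an R-expression; *him₁* does not c-command it, and no other NP shares its index, so Principle C is satisfied.
All principles are respected.

grammatical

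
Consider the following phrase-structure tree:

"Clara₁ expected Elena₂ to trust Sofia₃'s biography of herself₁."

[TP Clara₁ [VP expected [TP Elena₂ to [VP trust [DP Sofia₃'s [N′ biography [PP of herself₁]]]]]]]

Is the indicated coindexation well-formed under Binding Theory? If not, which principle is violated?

The two coindexed NPs are *Clara₁* and *herself₁*.
*herself₁* is an anaphor. Principle A requires it to be bound within its binding domain — the possessed DP, whose subject is Sofia₃.
Within that domain it is c-commanded by *Sofia₃*, which does not share its index.
*Clara₁* does c-command the anaphor, but from outside its binding domain.
The anaphor is unbound in its domain → Principle A violation.

Principle A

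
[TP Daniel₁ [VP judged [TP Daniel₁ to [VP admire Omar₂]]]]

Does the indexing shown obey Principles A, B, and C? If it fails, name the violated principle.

The two coindexed NPs are *Daniel₁* (the higher occurrence) and *Daniel₁* (the lower occurrence).
*Daniel₁* (the lower occurrence) is an R-expression. Principle C requires it to be free everywhere.
*Daniel₁* (the higher occurrence) c-commands it and carries the same index.
The R-expression is bound → Principle C violation.

Principle C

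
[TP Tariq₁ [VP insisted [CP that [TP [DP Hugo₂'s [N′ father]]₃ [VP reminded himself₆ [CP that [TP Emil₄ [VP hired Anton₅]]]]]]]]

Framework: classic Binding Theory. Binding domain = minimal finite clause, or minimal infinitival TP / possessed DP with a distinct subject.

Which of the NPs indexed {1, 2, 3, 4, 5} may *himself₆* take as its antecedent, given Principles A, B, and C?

{3}

*himself* is an anaphor, so Principle A applies: it must be bound in its binding domain.
Binding domain of *himself₆*: the embedded TP, whose subject is [Hugo₂'s father]₃.
*Tariq₁* c-commands the anaphor but is outside its binding domain → cannot satisfy Principle A.
*Hugo₂* does not c-command the anaphor → cannot bind it.
*[Hugo₂'s father]₃* c-commands the anaphor within its binding domain → licit binder.
*Emil₄* does not c-command the anaphor → cannot bind it.
*Anton₅* does not c-command the anaphor → cannot bind it.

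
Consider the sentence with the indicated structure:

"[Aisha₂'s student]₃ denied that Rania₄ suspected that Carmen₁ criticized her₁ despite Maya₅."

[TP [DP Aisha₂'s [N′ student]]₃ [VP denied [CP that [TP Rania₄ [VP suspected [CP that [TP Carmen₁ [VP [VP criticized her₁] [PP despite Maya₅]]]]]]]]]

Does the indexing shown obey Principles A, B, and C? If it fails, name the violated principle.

The two coindexed NPs are *Carmen₁* and *her₁*.
*her₁* is a pronoun. Its binding domain is the embedded TP, whose subject is Carmen₁.
*Carmen₁* c-commands it within that domain and carries the same index.
The pronoun is locally bound → Principle B violation.

Principle B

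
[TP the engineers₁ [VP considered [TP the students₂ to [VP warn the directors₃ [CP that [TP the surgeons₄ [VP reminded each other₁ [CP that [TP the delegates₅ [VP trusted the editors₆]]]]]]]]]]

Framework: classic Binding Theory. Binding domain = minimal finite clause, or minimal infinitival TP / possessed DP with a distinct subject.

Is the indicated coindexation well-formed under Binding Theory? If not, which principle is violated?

Principle A

The two coindexed NPs are *the engineers₁* and *each other₁*.
*each other₁* is an anaphor. Principle A requires it to be bound within its binding domain — the embedded TP, whose subject is the surgeons₄.
Within that domain it is c-commanded by *the surgeons₄*, which does not share its index.
*the engineers₁* does c-command the anaphor, but from outside its binding domain.
The anaphor is unbound in its domain → Principle A violation.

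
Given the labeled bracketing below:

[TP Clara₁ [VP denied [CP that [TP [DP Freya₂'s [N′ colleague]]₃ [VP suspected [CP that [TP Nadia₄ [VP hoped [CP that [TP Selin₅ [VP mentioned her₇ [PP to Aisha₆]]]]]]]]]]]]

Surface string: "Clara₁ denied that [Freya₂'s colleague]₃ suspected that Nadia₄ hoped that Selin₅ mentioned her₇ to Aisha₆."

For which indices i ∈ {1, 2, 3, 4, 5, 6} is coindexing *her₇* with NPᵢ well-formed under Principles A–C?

{1, 2, 3, 4}

*her* is a pronoun, so Principle B applies: it must be free in its binding domain.
Binding domain of *her₇*: the embedded TP, whose subject is Selin₅.
*Clara₁* c-commands the pronoun but from outside its binding domain, and is not c-commanded by it → coindexation permitted.
*Freya₂* and the pronoun do not c-command one another → neither Principle B nor Principle C is at stake; coindexation permitted.
*[Freya₂'s colleague]₃* c-commands the pronoun but from outside its binding domain, and is not c-commanded by it → coindexation permitted.
*Nadia₄* c-commands the pronoun but from outside its binding domain, and is not c-commanded by it → coindexation permitted.
*Selin₅* c-commands the pronoun within its binding domain → coindexation would violate Principle B.
*Aisha₆*: the pronoun c-commands this R-expression → coindexation would violate Principle C on *Aisha₆*.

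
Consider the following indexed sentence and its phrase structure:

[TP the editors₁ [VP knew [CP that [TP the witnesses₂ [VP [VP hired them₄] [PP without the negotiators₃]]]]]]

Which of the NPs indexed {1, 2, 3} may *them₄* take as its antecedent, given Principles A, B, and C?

*them* is a pronoun, so Principle B applies: it must be free in its binding domain.
Binding domain of *them₄*: the embedded TP, whose subject is the witnesses₂.
*the editors₁* c-commands the pronoun but from outside its binding domain, and is not c-commanded by it → coindexation permitted.
*the witnesses₂* c-commands the pronoun within its binding domain → coindexation would violate Principle B.
*the negotiators₃* and the pronoun do not c-command one another → neither Principle B nor Principle C is at stake; coindexation permitted.

{1, 3}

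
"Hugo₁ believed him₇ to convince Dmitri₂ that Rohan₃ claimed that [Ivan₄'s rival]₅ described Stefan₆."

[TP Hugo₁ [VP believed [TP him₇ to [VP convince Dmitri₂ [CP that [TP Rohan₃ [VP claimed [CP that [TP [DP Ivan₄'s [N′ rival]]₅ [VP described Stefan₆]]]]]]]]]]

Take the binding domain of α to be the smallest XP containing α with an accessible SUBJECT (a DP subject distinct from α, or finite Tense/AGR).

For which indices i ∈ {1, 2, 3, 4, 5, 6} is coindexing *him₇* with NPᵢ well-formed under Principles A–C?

*him* is a pronoun, so Principle B applies: it must be free in its binding domain.
Binding domain of *him₇*: the matrix TP, whose subject is Hugo₁.
*Hugo₁* c-commands the pronoun within its binding domain → coindexation would violate Principle B.
*Dmitri₂*: the pronoun c-commands this R-expression → coindexation would violate Principle C on *Dmitri₂*.
*Rohan₃*: the pronoun c-commands this R-expression → coindexation would violate Principle C on *Rohan₃*.
*Ivan₄*: the pronoun c-commands this R-expression → coindexation would violate Principle C on *Ivan₄*.
*[Ivan₄'s rival]₅*: the pronoun c-commands this R-expression → coindexation would violate Principle C on *[Ivan₄'s rival]₅*.
*Stefan₆*: the pronoun c-commands this R-expression → coindexation would violate Principle C on *Stefan₆*.

none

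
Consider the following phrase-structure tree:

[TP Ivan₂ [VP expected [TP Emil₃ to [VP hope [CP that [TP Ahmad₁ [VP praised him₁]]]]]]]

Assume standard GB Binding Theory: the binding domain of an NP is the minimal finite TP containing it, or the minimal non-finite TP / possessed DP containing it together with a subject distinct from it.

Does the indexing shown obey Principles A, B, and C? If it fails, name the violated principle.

Principle B

The two coindexed NPs are *Ahmad₁* and *him₁*.
*him₁* is a pronoun. Its binding domain is the embedded TP, whose subject is Ahmad₁.
*Ahmad₁* c-commands it within that domain and carries the same index.
The pronoun is locally bound → Principle B violation.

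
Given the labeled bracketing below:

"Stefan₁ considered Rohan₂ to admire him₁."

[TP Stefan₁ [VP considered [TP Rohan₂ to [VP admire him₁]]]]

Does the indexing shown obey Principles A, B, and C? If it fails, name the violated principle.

grammatical

The two coindexed NPs are *Stefan₁* and *him₁*.
*him₁* is a pronoun; its binding domain is the embedded TP, whose subject is Rohan₂. Within that domain it is c-commanded only by *Rohan₂*, which carries a different index — the pronoun is free locally, so Principle B holds.
*Stefan₁* is an R-expression; *him₁* does not c-command it, and no other NP shares its index, so Principle C is satisfied.
All principles are respected.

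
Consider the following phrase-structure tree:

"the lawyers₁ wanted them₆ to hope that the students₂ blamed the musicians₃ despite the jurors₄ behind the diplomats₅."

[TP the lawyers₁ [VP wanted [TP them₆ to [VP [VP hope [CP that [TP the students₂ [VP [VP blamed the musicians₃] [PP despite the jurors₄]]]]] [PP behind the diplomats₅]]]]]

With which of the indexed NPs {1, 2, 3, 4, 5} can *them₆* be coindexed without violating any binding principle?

*them* is a pronoun, so Principle B applies: it must be free in its binding domain.
Binding domain of *them₆*: the matrix TP, whose subject is the lawyers₁.
*the lawyers₁* c-commands the pronoun within its binding domain → coindexation would violate Principle B.
*the students₂*: the pronoun c-commands this R-expression → coindexation would violate Principle C on *the students₂*.
*the musicians₃*: the pronoun c-commands this R-expression → coindexation would violate Principle C on *the musicians₃*.
*the jurors₄*: the pronoun c-commands this R-expression → coindexation would violate Principle C on *the jurors₄*.
*the diplomats₅*: the pronoun c-commands this R-expression → coindexation would violate Principle C on *the diplomats₅*.

none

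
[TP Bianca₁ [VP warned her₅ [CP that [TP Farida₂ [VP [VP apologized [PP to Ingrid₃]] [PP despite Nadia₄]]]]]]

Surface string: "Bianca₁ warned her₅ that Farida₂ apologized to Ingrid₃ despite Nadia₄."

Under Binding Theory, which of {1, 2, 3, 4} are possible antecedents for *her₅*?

*her* is a pronoun, so Principle B applies: it must be free in its binding domain.
Binding domain of *her₅*: the matrix TP, whose subject is Bianca₁.
*Bianca₁* c-commands the pronoun within its binding domain → coindexation would violate Principle B.
*Farida₂*: the pronoun c-commands this R-expression → coindexation would violate Principle C on *Farida₂*.
*Ingrid₃*: the pronoun c-commands this R-expression → coindexation would violate Principle C on *Ingrid₃*.
*Nadia₄*: the pronoun c-commands this R-expression → coindexation would violate Principle C on *Nadia₄*.

none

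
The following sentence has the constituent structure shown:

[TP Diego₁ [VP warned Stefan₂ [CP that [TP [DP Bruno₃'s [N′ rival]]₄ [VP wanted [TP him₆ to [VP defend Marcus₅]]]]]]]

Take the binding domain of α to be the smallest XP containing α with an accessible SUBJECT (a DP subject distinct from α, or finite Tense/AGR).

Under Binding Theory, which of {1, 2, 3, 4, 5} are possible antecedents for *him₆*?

*him* is a pronoun, so Principle B applies: it must be free in its binding domain.
Binding domain of *him₆*: the embedded TP, whose subject is [Bruno₃'s rival]₄.
*Diego₁* c-commands the pronoun but from outside its binding domain, and is not c-commanded by it → coindexation permitted.
*Stefan₂* c-commands the pronoun but from outside its binding domain, and is not c-commanded by it → coindexation permitted.
*Bruno₃* and the pronoun do not c-command one another → neither Principle B nor Principle C is at stake; coindexation permitted.
*[Bruno₃'s rival]₄* c-commands the pronoun within its binding domain → coindexation would violate Principle B.
*Marcus₅*: the pronoun c-commands this R-expression → coindexation would violate Principle C on *Marcus₅*.

{1, 2, 3}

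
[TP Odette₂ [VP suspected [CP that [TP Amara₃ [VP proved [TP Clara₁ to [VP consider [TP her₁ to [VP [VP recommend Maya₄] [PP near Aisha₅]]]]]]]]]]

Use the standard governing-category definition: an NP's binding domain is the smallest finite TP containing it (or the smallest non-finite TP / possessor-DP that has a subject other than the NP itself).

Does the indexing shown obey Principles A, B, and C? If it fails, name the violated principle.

Principle B

The two coindexed NPs are *Clara₁* and *her₁*.
*her₁* is a pronoun. Its binding domain is the embedded TP, whose subject is Clara₁.
*Clara₁* c-commands it within that domain and carries the same index.
The pronoun is locally bound → Principle B violation.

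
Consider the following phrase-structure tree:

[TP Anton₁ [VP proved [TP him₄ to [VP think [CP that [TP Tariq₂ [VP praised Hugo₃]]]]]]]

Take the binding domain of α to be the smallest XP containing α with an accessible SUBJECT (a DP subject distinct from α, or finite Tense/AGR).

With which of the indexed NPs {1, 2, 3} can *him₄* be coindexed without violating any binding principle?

none

*him* is a pronoun, so Principle B applies: it must be free in its binding domain.
Binding domain of *him₄*: the matrix TP, whose subject is Anton₁.
*Anton₁* c-commands the pronoun within its binding domain → coindexation would violate Principle B.
*Tariq₂*: the pronoun c-commands this R-expression → coindexation would violate Principle C on *Tariq₂*.
*Hugo₃*: the pronoun c-commands this R-expression → coindexation would violate Principle C on *Hugo₃*.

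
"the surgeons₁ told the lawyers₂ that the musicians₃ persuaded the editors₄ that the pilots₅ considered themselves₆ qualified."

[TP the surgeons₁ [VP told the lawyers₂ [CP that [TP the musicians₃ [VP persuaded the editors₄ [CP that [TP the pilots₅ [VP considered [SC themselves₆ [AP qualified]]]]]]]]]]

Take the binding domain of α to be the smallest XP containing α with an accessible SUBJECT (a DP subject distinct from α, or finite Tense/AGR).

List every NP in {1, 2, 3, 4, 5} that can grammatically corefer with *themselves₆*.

{5}

*themselves* is an anaphor, so Principle A applies: it must be bound in its binding domain.
Binding domain of *themselves₆*: the embedded TP, whose subject is the pilots₅.
*the surgeons₁* c-commands the anaphor but is outside its binding domain → cannot satisfy Principle A.
*the lawyers₂* c-commands the anaphor but is outside its binding domain → cannot satisfy Principle A.
*the musicians₃* c-commands the anaphor but is outside its binding domain → cannot satisfy Principle A.
*the editors₄* c-commands the anaphor but is outside its binding domain → cannot satisfy Principle A.
*the pilots₅* c-commands the anaphor within its binding domain → licit binder.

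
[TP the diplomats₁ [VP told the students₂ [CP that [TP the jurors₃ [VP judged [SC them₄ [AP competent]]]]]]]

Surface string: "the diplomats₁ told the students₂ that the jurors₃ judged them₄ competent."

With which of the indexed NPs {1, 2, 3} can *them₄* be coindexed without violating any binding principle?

*them* is a pronoun, so Principle B applies: it must be free in its binding domain.
Binding domain of *them₄*: the embedded TP, whose subject is the jurors₃.
*the diplomats₁* c-commands the pronoun but from outside its binding domain, and is not c-commanded by it → coindexation permitted.
*the students₂* c-commands the pronoun but from outside its binding domain, and is not c-commanded by it → coindexation permitted.
*the jurors₃* c-commands the pronoun within its binding domain → coindexation would violate Principle B.

{1, 2}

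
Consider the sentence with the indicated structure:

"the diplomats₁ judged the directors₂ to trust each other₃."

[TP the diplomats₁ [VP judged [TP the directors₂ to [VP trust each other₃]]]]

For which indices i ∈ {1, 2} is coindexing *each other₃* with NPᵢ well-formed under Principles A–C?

{2}

*each other* is an anaphor, so Principle A applies: it must be bound in its binding domain.
Binding domain of *each other₃*: the embedded TP, whose subject is the directors₂.
*the diplomats₁* c-commands the anaphor but is outside its binding domain → cannot satisfy Principle A.
*the directors₂* c-commands the anaphor within its binding domain → licit binder.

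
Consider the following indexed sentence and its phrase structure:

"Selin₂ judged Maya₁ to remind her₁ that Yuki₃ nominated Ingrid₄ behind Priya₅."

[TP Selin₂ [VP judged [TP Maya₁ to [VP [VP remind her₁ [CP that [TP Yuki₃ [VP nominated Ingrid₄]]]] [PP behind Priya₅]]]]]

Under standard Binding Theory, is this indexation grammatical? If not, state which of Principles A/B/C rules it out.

Principle B

The two coindexed NPs are *Maya₁* and *her₁*.
*her₁* is a pronoun. Its binding domain is the embedded TP, whose subject is Maya₁.
*Maya₁* c-commands it within that domain and carries the same index.
The pronoun is locally bound → Principle B violation.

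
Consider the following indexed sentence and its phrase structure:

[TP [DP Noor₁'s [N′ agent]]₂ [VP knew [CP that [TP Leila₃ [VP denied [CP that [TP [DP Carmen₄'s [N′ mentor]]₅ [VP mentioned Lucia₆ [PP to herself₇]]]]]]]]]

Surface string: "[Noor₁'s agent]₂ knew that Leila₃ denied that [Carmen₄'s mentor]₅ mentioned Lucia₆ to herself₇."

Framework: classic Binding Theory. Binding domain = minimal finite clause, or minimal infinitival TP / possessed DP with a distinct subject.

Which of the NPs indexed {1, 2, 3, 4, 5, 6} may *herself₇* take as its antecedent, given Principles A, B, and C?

*herself* is an anaphor, so Principle A applies: it must be bound in its binding domain.
Binding domain of *herself₇*: the embedded TP, whose subject is [Carmen₄'s mentor]₅.
*Noor₁* does not c-command the anaphor → cannot bind it.
*[Noor₁'s agent]₂* c-commands the anaphor but is outside its binding domain → cannot satisfy Principle A.
*Leila₃* c-commands the anaphor but is outside its binding domain → cannot satisfy Principle A.
*Carmen₄* does not c-command the anaphor → cannot bind it.
*[Carmen₄'s mentor]₅* c-commands the anaphor within its binding domain → licit binder.
*Lucia₆* c-commands the anaphor within its binding domain → licit binder.

{5, 6}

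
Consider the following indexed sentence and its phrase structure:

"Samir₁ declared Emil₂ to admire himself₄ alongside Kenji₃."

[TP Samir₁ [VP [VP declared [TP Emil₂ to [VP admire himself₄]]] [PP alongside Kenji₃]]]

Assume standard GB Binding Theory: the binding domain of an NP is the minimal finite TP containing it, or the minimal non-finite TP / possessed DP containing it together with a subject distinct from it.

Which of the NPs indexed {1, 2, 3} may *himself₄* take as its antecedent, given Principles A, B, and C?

{2}

*himself* is an anaphor, so Principle A applies: it must be bound in its binding domain.
Binding domain of *himself₄*: the embedded TP, whose subject is Emil₂.
*Samir₁* c-commands the anaphor but is outside its binding domain → cannot satisfy Principle A.
*Emil₂* c-commands the anaphor within its binding domain → licit binder.
*Kenji₃* does not c-command the anaphor → cannot bind it.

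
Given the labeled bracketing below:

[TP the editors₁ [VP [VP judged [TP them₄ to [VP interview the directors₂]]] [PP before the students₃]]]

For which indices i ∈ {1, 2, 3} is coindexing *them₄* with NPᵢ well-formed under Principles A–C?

{3}

*them* is a pronoun, so Principle B applies: it must be free in its binding domain.
Binding domain of *them₄*: the matrix TP, whose subject is the editors₁.
*the editors₁* c-commands the pronoun within its binding domain → coindexation would violate Principle B.
*the directors₂*: the pronoun c-commands this R-expression → coindexation would violate Principle C on *the directors₂*.
*the students₃* and the pronoun do not c-command one another → neither Principle B nor Principle C is at stake; coindexation permitted.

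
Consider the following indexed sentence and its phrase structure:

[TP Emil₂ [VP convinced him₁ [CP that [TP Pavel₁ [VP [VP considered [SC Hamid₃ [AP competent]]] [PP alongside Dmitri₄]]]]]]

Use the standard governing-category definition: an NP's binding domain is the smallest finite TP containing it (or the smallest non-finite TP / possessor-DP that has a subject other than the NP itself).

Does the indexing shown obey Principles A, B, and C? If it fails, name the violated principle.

The two coindexed NPs are *him₁* and *Pavel₁*.
*Pavel₁* is an R-expression. Principle C requires it to be free everywhere.
*him₁* c-commands it and carries the same index.
The R-expression is bound → Principle C violation.

Principle C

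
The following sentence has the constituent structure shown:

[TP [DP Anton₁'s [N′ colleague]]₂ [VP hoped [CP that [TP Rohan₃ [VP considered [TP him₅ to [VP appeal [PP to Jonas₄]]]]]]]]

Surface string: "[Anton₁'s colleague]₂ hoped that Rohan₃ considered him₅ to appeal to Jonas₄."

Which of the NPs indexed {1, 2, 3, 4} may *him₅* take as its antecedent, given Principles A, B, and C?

*him* is a pronoun, so Principle B applies: it must be free in its binding domain.
Binding domain of *him₅*: the embedded TP, whose subject is Rohan₃.
*Anton₁* and the pronoun do not c-command one another → neither Principle B nor Principle C is at stake; coindexation permitted.
*[Anton₁'s colleague]₂* c-commands the pronoun but from outside its binding domain, and is not c-commanded by it → coindexation permitted.
*Rohan₃* c-commands the pronoun within its binding domain → coindexation would violate Principle B.
*Jonas₄*: the pronoun c-commands this R-expression → coindexation would violate Principle C on *Jonas₄*.

{1, 2}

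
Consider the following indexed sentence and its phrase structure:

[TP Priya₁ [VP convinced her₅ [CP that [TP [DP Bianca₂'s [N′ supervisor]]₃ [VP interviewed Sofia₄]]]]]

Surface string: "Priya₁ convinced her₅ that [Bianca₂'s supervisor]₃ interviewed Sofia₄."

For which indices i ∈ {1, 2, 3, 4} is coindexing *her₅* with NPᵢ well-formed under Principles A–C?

*her* is a pronoun, so Principle B applies: it must be free in its binding domain.
Binding domain of *her₅*: the matrix TP, whose subject is Priya₁.
*Priya₁* c-commands the pronoun within its binding domain → coindexation would violate Principle B.
*Bianca₂*: the pronoun c-commands this R-expression → coindexation would violate Principle C on *Bianca₂*.
*[Bianca₂'s supervisor]₃*: the pronoun c-commands this R-expression → coindexation would violate Principle C on *[Bianca₂'s supervisor]₃*.
*Sofia₄*: the pronoun c-commands this R-expression → coindexation would violate Principle C on *Sofia₄*.

none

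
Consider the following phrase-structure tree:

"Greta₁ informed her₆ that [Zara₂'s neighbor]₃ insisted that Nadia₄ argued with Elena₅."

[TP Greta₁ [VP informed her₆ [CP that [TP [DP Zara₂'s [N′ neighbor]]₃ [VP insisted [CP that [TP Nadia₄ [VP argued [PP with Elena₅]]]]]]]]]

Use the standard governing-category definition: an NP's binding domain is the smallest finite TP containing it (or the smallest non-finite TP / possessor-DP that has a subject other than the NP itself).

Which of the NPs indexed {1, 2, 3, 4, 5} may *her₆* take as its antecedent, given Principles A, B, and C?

*her* is a pronoun, so Principle B applies: it must be free in its binding domain.
Binding domain of *her₆*: the matrix TP, whose subject is Greta₁.
*Greta₁* c-commands the pronoun within its binding domain → coindexation would violate Principle B.
*Zara₂*: the pronoun c-commands this R-expression → coindexation would violate Principle C on *Zara₂*.
*[Zara₂'s neighbor]₃*: the pronoun c-commands this R-expression → coindexation would violate Principle C on *[Zara₂'s neighbor]₃*.
*Nadia₄*: the pronoun c-commands this R-expression → coindexation would violate Principle C on *Nadia₄*.
*Elena₅*: the pronoun c-commands this R-expression → coindexation would violate Principle C on *Elena₅*.

none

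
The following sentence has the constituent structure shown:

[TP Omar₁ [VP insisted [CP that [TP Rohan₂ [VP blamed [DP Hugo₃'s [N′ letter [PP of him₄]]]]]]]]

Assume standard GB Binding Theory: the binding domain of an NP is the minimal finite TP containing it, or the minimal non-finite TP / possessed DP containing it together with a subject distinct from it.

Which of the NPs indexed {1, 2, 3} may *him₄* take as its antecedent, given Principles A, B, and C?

{1, 2}

*him* is a pronoun, so Principle B applies: it must be free in its binding domain.
Binding domain of *him₄*: the possessed DP, whose subject is Hugo₃.
*Omar₁* c-commands the pronoun but from outside its binding domain, and is not c-commanded by it → coindexation permitted.
*Rohan₂* c-commands the pronoun but from outside its binding domain, and is not c-commanded by it → coindexation permitted.
*Hugo₃* c-commands the pronoun within its binding domain → coindexation would violate Principle B.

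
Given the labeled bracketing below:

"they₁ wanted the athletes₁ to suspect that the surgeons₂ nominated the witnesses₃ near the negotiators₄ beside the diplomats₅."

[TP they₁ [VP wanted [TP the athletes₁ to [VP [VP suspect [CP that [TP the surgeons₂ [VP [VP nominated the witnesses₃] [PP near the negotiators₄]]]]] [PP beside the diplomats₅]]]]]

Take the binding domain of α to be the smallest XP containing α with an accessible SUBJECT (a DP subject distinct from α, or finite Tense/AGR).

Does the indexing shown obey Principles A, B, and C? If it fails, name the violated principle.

The two coindexed NPs are *they₁* and *the athletes₁*.
*the athletes₁* is an R-expression. Principle C requires it to be free everywhere.
*they₁* c-commands it and carries the same index.
The R-expression is bound → Principle C violation.

Principle C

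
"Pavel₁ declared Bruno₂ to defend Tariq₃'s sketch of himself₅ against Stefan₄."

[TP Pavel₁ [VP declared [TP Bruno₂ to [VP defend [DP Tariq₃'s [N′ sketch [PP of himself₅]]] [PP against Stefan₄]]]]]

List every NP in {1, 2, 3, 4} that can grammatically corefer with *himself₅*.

{3}

*himself* is an anaphor, so Principle A applies: it must be bound in its binding domain.
Binding domain of *himself₅*: the possessed DP, whose subject is Tariq₃.
*Pavel₁* c-commands the anaphor but is outside its binding domain → cannot satisfy Principle A.
*Bruno₂* c-commands the anaphor but is outside its binding domain → cannot satisfy Principle A.
*Tariq₃* c-commands the anaphor within its binding domain → licit binder.
*Stefan₄* does not c-command the anaphor → cannot bind it.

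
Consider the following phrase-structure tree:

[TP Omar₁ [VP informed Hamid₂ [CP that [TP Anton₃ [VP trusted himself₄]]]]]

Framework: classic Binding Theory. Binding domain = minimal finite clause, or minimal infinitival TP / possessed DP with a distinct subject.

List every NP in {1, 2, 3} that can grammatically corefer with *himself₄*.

{3}

*himself* is an anaphor, so Principle A applies: it must be bound in its binding domain.
Binding domain of *himself₄*: the embedded TP, whose subject is Anton₃.
*Omar₁* c-commands the anaphor but is outside its binding domain → cannot satisfy Principle A.
*Hamid₂* c-commands the anaphor but is outside its binding domain → cannot satisfy Principle A.
*Anton₃* c-commands the anaphor within its binding domain → licit binder.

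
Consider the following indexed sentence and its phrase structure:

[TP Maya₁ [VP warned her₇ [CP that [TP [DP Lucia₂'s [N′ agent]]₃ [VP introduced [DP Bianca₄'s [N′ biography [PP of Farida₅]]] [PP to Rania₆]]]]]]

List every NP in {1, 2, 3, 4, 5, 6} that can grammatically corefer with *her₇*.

none

*her* is a pronoun, so Principle B applies: it must be free in its binding domain.
Binding domain of *her₇*: the matrix TP, whose subject is Maya₁.
*Maya₁* c-commands the pronoun within its binding domain → coindexation would violate Principle B.
*Lucia₂*: the pronoun c-commands this R-expression → coindexation would violate Principle C on *Lucia₂*.
*[Lucia₂'s agent]₃*: the pronoun c-commands this R-expression → coindexation would violate Principle C on *[Lucia₂'s agent]₃*.
*Bianca₄*: the pronoun c-commands this R-expression → coindexation would violate Principle C on *Bianca₄*.
*Farida₅*: the pronoun c-commands this R-expression → coindexation would violate Principle C on *Farida₅*.
*Rania₆*: the pronoun c-commands this R-expression → coindexation would violate Principle C on *Rania₆*.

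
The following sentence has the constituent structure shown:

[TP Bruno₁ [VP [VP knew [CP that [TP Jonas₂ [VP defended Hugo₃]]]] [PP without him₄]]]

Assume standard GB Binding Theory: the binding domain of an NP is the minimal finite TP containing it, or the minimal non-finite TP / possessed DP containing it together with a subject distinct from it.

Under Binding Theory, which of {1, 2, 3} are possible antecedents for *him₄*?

{2, 3}

*him* is a pronoun, so Principle B applies: it must be free in its binding domain.
Binding domain of *him₄*: the matrix TP, whose subject is Bruno₁.
*Bruno₁* c-commands the pronoun within its binding domain → coindexation would violate Principle B.
*Jonas₂* and the pronoun do not c-command one another → neither Principle B nor Principle C is at stake; coindexation permitted.
*Hugo₃* and the pronoun do not c-command one another → neither Principle B nor Principle C is at stake; coindexation permitted.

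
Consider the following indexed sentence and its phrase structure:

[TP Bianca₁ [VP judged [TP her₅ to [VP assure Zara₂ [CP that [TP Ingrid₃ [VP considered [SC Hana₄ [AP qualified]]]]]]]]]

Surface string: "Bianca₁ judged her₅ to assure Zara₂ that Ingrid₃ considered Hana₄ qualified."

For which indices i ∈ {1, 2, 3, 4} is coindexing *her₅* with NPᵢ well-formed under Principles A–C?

none

*her* is a pronoun, so Principle B applies: it must be free in its binding domain.
Binding domain of *her₅*: the matrix TP, whose subject is Bianca₁.
*Bianca₁* c-commands the pronoun within its binding domain → coindexation would violate Principle B.
*Zara₂*: the pronoun c-commands this R-expression → coindexation would violate Principle C on *Zara₂*.
*Ingrid₃*: the pronoun c-commands this R-expression → coindexation would violate Principle C on *Ingrid₃*.
*Hana₄*: the pronoun c-commands this R-expression → coindexation would violate Principle C on *Hana₄*.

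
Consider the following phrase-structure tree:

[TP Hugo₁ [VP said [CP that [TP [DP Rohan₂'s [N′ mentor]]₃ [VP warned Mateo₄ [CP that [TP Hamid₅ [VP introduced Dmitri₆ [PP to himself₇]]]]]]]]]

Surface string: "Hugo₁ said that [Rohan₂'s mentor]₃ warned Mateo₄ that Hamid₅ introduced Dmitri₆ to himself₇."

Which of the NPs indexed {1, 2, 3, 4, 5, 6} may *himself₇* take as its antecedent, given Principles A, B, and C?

{5, 6}

*himself* is an anaphor, so Principle A applies: it must be bound in its binding domain.
Binding domain of *himself₇*: the embedded TP, whose subject is Hamid₅.
*Hugo₁* c-commands the anaphor but is outside its binding domain → cannot satisfy Principle A.
*Rohan₂* does not c-command the anaphor → cannot bind it.
*[Rohan₂'s mentor]₃* c-commands the anaphor but is outside its binding domain → cannot satisfy Principle A.
*Mateo₄* c-commands the anaphor but is outside its binding domain → cannot satisfy Principle A.
*Hamid₅* c-commands the anaphor within its binding domain → licit binder.
*Dmitri₆* c-commands the anaphor within its binding domain → licit binder.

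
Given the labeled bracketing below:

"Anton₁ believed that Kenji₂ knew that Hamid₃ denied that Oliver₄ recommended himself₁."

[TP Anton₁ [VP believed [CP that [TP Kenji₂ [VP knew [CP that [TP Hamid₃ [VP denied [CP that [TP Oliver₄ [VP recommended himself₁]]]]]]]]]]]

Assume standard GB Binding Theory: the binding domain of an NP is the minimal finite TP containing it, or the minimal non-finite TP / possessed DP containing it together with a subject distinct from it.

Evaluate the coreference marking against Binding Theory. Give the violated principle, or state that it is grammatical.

Principle A

The two coindexed NPs are *Anton₁* and *himself₁*.
*himself₁* is an anaphor. Principle A requires it to be bound within its binding domain — the embedded TP, whose subject is Oliver₄.
Within that domain it is c-commanded by *Oliver₄*, which does not share its index.
*Anton₁* does c-command the anaphor, but from outside its binding domain.
The anaphor is unbound in its domain → Principle A violation.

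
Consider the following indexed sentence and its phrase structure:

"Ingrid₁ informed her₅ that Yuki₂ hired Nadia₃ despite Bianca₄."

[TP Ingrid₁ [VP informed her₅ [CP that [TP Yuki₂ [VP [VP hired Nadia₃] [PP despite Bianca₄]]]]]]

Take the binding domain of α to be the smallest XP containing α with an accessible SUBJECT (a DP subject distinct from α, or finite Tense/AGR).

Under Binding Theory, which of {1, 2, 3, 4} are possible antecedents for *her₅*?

*her* is a pronoun, so Principle B applies: it must be free in its binding domain.
Binding domain of *her₅*: the matrix TP, whose subject is Ingrid₁.
*Ingrid₁* c-commands the pronoun within its binding domain → coindexation would violate Principle B.
*Yuki₂*: the pronoun c-commands this R-expression → coindexation would violate Principle C on *Yuki₂*.
*Nadia₃*: the pronoun c-commands this R-expression → coindexation would violate Principle C on *Nadia₃*.
*Bianca₄*: the pronoun c-commands this R-expression → coindexation would violate Principle C on *Bianca₄*.

none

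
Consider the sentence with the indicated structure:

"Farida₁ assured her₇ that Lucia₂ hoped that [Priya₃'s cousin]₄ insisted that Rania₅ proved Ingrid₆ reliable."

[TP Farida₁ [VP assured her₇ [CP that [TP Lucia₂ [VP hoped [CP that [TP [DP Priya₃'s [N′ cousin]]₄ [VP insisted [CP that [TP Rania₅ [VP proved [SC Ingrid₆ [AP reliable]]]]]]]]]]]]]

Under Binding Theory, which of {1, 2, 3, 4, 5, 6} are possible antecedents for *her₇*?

*her* is a pronoun, so Principle B applies: it must be free in its binding domain.
Binding domain of *her₇*: the matrix TP, whose subject is Farida₁.
*Farida₁* c-commands the pronoun within its binding domain → coindexation would violate Principle B.
*Lucia₂*: the pronoun c-commands this R-expression → coindexation would violate Principle C on *Lucia₂*.
*Priya₃*: the pronoun c-commands this R-expression → coindexation would violate Principle C on *Priya₃*.
*[Priya₃'s cousin]₄*: the pronoun c-commands this R-expression → coindexation would violate Principle C on *[Priya₃'s cousin]₄*.
*Rania₅*: the pronoun c-commands this R-expression → coindexation would violate Principle C on *Rania₅*.
*Ingrid₆*: the pronoun c-commands this R-expression → coindexation would violate Principle C on *Ingrid₆*.

none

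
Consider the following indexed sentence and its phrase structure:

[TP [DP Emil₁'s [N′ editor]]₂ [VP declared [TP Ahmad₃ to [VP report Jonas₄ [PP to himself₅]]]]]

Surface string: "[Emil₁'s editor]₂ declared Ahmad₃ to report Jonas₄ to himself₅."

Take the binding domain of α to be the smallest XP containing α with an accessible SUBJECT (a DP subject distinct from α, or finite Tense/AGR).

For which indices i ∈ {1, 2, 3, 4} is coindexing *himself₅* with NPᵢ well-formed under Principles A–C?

*himself* is an anaphor, so Principle A applies: it must be bound in its binding domain.
Binding domain of *himself₅*: the embedded TP, whose subject is Ahmad₃.
*Emil₁* does not c-command the anaphor → cannot bind it.
*[Emil₁'s editor]₂* c-commands the anaphor but is outside its binding domain → cannot satisfy Principle A.
*Ahmad₃* c-commands the anaphor within its binding domain → licit binder.
*Jonas₄* c-commands the anaphor within its binding domain → licit binder.

{3, 4}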